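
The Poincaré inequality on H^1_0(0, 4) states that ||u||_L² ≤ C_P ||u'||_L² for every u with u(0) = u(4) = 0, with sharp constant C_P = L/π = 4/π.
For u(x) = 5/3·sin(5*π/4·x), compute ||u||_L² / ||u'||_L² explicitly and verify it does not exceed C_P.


||u||_L² / ||u'||_L² = 4/(5*π) < C_P = 4/π.

u(x) = 5/3·sin(5*π/4·x), so u'(x) = 25*π*cos(5*π*x/4)/12.
Writing u(x) = A·sin(kπx/L) with A = 5/3 and k = 5, use ∫_0^L sin²(kπx/L) dx = L/2 and ∫_0^L cos²(kπx/L) dx = L/2.
u² = 25/9·sin²(5*π/4·x) and (u')² = 625*π^2/144·cos²(5*π/4·x), and each of sin², cos² integrates to L/2 = 2 over (0, 4).
∫_0^4 u² dx = 50/9, so ||u||_L² = 5*sqrt(2)/3.
∫_0^4 (u')² dx = 625*π^2/72, so ||u'||_L² = 25*sqrt(2)*π/12.
Ratio ||u||_L² / ||u'||_L² = 4/(5*π).
Sharp Poincaré constant on H^1_0(0, 4) is C_P = L/π = 4/π, achieved by sin(π/4·x).
This is the k = 5 harmonic; the ratio L/(kπ) is strictly less than C_P = L/π, consistent with the sharp inequality ||u||_L² ≤ C_P ||u'||_L².


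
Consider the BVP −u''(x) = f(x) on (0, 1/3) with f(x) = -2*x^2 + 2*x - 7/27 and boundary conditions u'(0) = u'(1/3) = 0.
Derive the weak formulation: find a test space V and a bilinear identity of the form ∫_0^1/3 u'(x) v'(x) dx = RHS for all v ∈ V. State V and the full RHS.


V = H^1(0, 1/3) (no boundary constraint on v; u is determined up to an additive constant); weak form: ∫_0^1/3 u'v' dx = ∫_0^1/3 (-2*x^2 + 2*x - 7/27) v dx for all v ∈ V.

Multiply both sides by a test function v and integrate from 0 to 1/3:
  ∫_0^1/3 −u''(x) v(x) dx = ∫_0^1/3 f(x) v(x) dx.
Integrate the LHS by parts once:
  ∫_0^1/3 −u'' v dx = −[u'(x) v(x)]_0^1/3 + ∫_0^1/3 u'(x) v'(x) dx.
Thus ∫_0^1/3 u'(x) v'(x) dx = ∫_0^1/3 f(x) v(x) dx + [u'(x) v(x)]_0^1/3.
Choose V so that boundary terms are either known or forced to vanish.
u has homogeneous Neumann: u'(0) = u'(1/3) = 0. So [u' v]_0^1/3 = 0·v(1/3) − 0·v(0) = 0 for any v; take V = H^1(0, 1/3).
Weak formulation: find u (satisfying any essential BC) such that ∫_0^1/3 u'(x) v'(x) dx = ∫_0^1/3 f v dx for all v ∈ V (homogeneous Neumann, so boundary terms vanish).
Substituting f(x) = -2*x^2 + 2*x - 7/27, the right-hand side is ∫_0^1/3 (-2*x^2 + 2*x - 7/27) v dx.
Compatibility check (pure Neumann): taking v ≡ 1 ∈ V gives 0 = ∫_0^1/3 f dx + (0) − (0), i.e. ∫_0^1/3 f dx must equal u'(0) − u'(1/3) = 0. Indeed ∫_0^1/3 (-2*x^2 + 2*x - 7/27) dx = 0, so the data are compatible. The solution is then unique only up to an additive constant (fix it e.g. by requiring ∫_0^1/3 u dx = 0).


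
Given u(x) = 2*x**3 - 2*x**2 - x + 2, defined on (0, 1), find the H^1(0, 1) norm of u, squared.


||u||_{H^1}^2 = 361/105

The H^1 norm (squared) on an interval (0, L) is
  ||u||_{H^1}^2 = ∫_0^L u(x)^2 dx + ∫_0^L u'(x)^2 dx.
Compute u'(x) = 6*x**2 - 4*x - 1.
Then u(x)^2 = 4*x**6 - 8*x**5 + 12*x**3 - 7*x**2 - 4*x + 4 and u'(x)^2 = 36*x**4 - 48*x**3 + 4*x**2 + 8*x + 1.
Integrate each monomial from 0 to 1 using ∫_0^1 c·x^n dx = c·1^(n+1)/(n+1):
  ∫_0^1 u(x)^2 dx = ∫_0^1 (4*x^6 - 8*x^5 + 12*x^3 - 7*x^2 - 4*x + 4) dx. Term by term:
    ∫_0^1 4*x^6 dx = 4/7;  ∫_0^1 -8*x^5 dx = -4/3;  ∫_0^1 12*x^3 dx = 3;
    ∫_0^1 -7*x^2 dx = -7/3;  ∫_0^1 -4*x dx = -2;  ∫_0^1 4 dx = 4.
  Sum: 4/7 − 4/3 + 3 − 7/3 − 2 + 4 = 40/21.
  ∫_0^1 u'(x)^2 dx = ∫_0^1 (36*x^4 - 48*x^3 + 4*x^2 + 8*x + 1) dx. Term by term:
    ∫_0^1 36*x^4 dx = 36/5;  ∫_0^1 -48*x^3 dx = -12;  ∫_0^1 4*x^2 dx = 4/3;
    ∫_0^1 8*x dx = 4;  ∫_0^1 1 dx = 1.
  Sum: 36/5 − 12 + 4/3 + 4 + 1 = 23/15.
Adding: ||u||_{H^1}^2 = 40/21 + 23/15 = 361/105.


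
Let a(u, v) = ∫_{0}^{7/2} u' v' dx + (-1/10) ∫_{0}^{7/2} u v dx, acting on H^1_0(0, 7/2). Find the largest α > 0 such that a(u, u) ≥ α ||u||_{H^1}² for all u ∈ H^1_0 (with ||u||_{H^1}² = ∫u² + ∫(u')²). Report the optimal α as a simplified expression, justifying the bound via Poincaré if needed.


α = (-49 + 40*π^2)/(10*(4*π^2 + 49))

Coercivity of a(·,·) on H^1_0(0, 7/2) means a(u, u) ≥ α ||u||_{H^1}² for every u ∈ H^1_0.
The interval has length L = 7/2, and Poincaré/coercivity depend only on L. Here a(u, u) = ∫(u')² + (-1/10)·∫u².
Here c = -1/10 < 0 with |c| < (π/L)² = 4*π^2/49, so coercivity still holds. The condition a(u,u) ≥ α||u||_{H^1}² reads (1−α)∫(u')² ≥ (α−c)∫u². Any admissible α is ≤ 1 (rapidly oscillating u have ∫u²/∫(u')² → 0), and α = 1 would force 0 ≥ (1−c)∫u², impossible since c < 1; so 1−α > 0. By the sharp Poincaré inequality on H^1_0 of an interval of length L, ∫(u')² ≥ (π/L)²∫u² with equality for the first sine mode sin(π(x−x₀)/L) (x₀ the left endpoint), so the inequality holds for all u iff (1−α)(π/L)² ≥ α − c, i.e. α ≤ ((π/L)² + c)/((π/L)² + 1) = (1 + c(L/π)²)/(1 + (L/π)²). (Direct route, valid since c ≤ 0: Poincaré gives c∫u² ≥ c(L/π)²∫(u')², so a(u,u) ≥ (1 + c(L/π)²)∫(u')², while ||u||_{H^1}² ≤ (1 + (L/π)²)∫(u')²; dividing yields the same α.) With (π/L)² = 4*π^2/49 and c = -1/10, the largest admissible constant is α = ((π/L)² + c)/((π/L)² + 1).
Simplifying, α = (-49 + 40*π^2)/(10*(4*π^2 + 49)).


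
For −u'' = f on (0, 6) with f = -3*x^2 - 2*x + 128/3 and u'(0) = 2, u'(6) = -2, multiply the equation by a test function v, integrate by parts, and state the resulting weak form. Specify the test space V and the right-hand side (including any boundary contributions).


V = H^1(0, 6) (v unrestricted at boundary; u is determined up to an additive constant); weak form: ∫_0^6 u'v' dx = ∫_0^6 (-3*x^2 - 2*x + 128/3) v dx − 2·v(6) − 2·v(0) for all v ∈ V.

Multiply both sides by a test function v and integrate from 0 to 6:
  ∫_0^6 −u''(x) v(x) dx = ∫_0^6 f(x) v(x) dx.
Integrate the LHS by parts once:
  ∫_0^6 −u'' v dx = −[u'(x) v(x)]_0^6 + ∫_0^6 u'(x) v'(x) dx.
Thus ∫_0^6 u'(x) v'(x) dx = ∫_0^6 f(x) v(x) dx + [u'(x) v(x)]_0^6.
Choose V so that boundary terms are either known or forced to vanish.
u has inhomogeneous Neumann u'(0) = 2, u'(6) = -2. [u' v]_0^6 = (-2)·v(6) − (2)·v(0) = − 2·v(6) − 2·v(0). Take V = H^1(0, 6); boundary term becomes part of RHS.
Weak formulation: find u (satisfying any essential BC) such that ∫_0^6 u'(x) v'(x) dx = ∫_0^6 f v dx − 2·v(6) − 2·v(0) for all v ∈ V (Neumann data are natural BCs: they enter the RHS as boundary terms).
Substituting f(x) = -3*x^2 - 2*x + 128/3, the right-hand side is ∫_0^6 (-3*x^2 - 2*x + 128/3) v dx − 2·v(6) − 2·v(0).
Compatibility check (pure Neumann): taking v ≡ 1 ∈ V gives 0 = ∫_0^6 f dx + (-2) − (2), i.e. ∫_0^6 f dx must equal u'(0) − u'(6) = 4. Indeed ∫_0^6 (-3*x^2 - 2*x + 128/3) dx = 4, so the data are compatible. The solution is then unique only up to an additive constant (fix it e.g. by requiring ∫_0^6 u dx = 0).


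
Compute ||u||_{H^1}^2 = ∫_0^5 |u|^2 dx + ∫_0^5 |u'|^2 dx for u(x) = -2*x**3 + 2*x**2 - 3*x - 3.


||u||_{H^1}^2 = 1068190/21

The H^1 norm (squared) on an interval (0, L) is
  ||u||_{H^1}^2 = ∫_0^L u(x)^2 dx + ∫_0^L u'(x)^2 dx.
Compute u'(x) = -6*x**2 + 4*x - 3.
Then u(x)^2 = 4*x**6 - 8*x**5 + 16*x**4 - 3*x**2 + 18*x + 9 and u'(x)^2 = 36*x**4 - 48*x**3 + 52*x**2 - 24*x + 9.
Integrate each monomial from 0 to 5 using ∫_0^5 c·x^n dx = c·5^(n+1)/(n+1):
  ∫_0^5 u(x)^2 dx = ∫_0^5 (4*x^6 - 8*x^5 + 16*x^4 - 3*x^2 + 18*x + 9) dx. Term by term:
    ∫_0^5 4*x^6 dx = 312500/7;  ∫_0^5 -8*x^5 dx = -62500/3;  ∫_0^5 16*x^4 dx = 10000;
    ∫_0^5 -3*x^2 dx = -125;  ∫_0^5 18*x dx = 225;  ∫_0^5 9 dx = 45.
  Sum: 312500/7 − 62500/3 + 10000 − 125 + 225 + 45 = 713045/21.
  ∫_0^5 u'(x)^2 dx = ∫_0^5 (36*x^4 - 48*x^3 + 52*x^2 - 24*x + 9) dx. Term by term:
    ∫_0^5 36*x^4 dx = 22500;  ∫_0^5 -48*x^3 dx = -7500;  ∫_0^5 52*x^2 dx = 6500/3;
    ∫_0^5 -24*x dx = -300;  ∫_0^5 9 dx = 45.
  Sum: 22500 − 7500 + 6500/3 − 300 + 45 = 50735/3.
Adding: ||u||_{H^1}^2 = 713045/21 + 50735/3 = 1068190/21.


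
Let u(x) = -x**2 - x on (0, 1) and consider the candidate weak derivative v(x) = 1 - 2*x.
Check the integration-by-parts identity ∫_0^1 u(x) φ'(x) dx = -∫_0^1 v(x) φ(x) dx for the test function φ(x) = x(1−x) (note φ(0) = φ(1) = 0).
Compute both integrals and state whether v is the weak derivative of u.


LHS = 1/3, RHS = 0. No, v is not the weak derivative of u.

u(x) = -x**2 - x, classical derivative u'(x) = -2*x - 1.
φ(x) = x(1−x), so φ'(x) = 1 - 2*x.
Note φ(0) = φ(1) = 0, so the boundary term u·φ vanishes.
LHS = ∫_0^1 u(x) φ'(x) dx = ∫_0^1 (2*x^3 + x^2 - x) dx. Term by term:
  ∫_0^1 2*x^3 dx = 1/2;  ∫_0^1 x^2 dx = 1/3;  ∫_0^1 -x dx = -1/2.
Sum: 1/2 + 1/3 − 1/2 = 1/3.
So LHS = 1/3.
∫_0^1 v(x) φ(x) dx = ∫_0^1 (2*x^3 - 3*x^2 + x) dx. Term by term:
  ∫_0^1 2*x^3 dx = 1/2;  ∫_0^1 -3*x^2 dx = -1;  ∫_0^1 x dx = 1/2.
Sum: 1/2 − 1 + 1/2 = 0.
So RHS = -∫_0^1 v(x) φ(x) dx = 0.
LHS − RHS = 1/3 ≠ 0, so the identity fails.
(For a valid weak derivative the identity must hold for EVERY test function, in particular this one. The failure shows v is NOT the weak derivative of u.)
Correct weak derivative would be u'(x) = -2*x - 1.


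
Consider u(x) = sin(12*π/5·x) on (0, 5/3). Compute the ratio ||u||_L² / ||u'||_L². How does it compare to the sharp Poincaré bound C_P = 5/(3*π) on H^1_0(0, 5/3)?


||u||_L² / ||u'||_L² = 5/(12*π) < C_P = 5/(3*π).

u(x) = sin(12*π/5·x), so u'(x) = 12*π*cos(12*π*x/5)/5.
Writing u(x) = A·sin(kπx/L) with A = 1 and k = 4, use ∫_0^L sin²(kπx/L) dx = L/2 and ∫_0^L cos²(kπx/L) dx = L/2.
u² = 1·sin²(12*π/5·x) and (u')² = 144*π^2/25·cos²(12*π/5·x), and each of sin², cos² integrates to L/2 = 5/6 over (0, 5/3).
∫_0^5/3 u² dx = 5/6, so ||u||_L² = sqrt(30)/6.
∫_0^5/3 (u')² dx = 24*π^2/5, so ||u'||_L² = 2*sqrt(30)*π/5.
Ratio ||u||_L² / ||u'||_L² = 5/(12*π).
Sharp Poincaré constant on H^1_0(0, 5/3) is C_P = L/π = 5/(3*π), achieved by sin(3*π/5·x).
This is the k = 4 harmonic; the ratio L/(kπ) is strictly less than C_P = L/π, consistent with the sharp inequality ||u||_L² ≤ C_P ||u'||_L².


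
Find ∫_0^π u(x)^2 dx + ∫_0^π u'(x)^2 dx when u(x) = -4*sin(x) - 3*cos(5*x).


||u||_{H^1(0,π)}^2 = 133*π

u'(x) = 15*sin(5*x) - 4*cos(x).
Expand u² and (u')² and integrate term by term on (0, π), using: for integers n ≥ 1, ∫_0^π sin²(nx) dx = ∫_0^π cos²(nx) dx = π/2; for n ≠ n', ∫_0^π sin(nx)sin(n'x) dx = ∫_0^π cos(nx)cos(n'x) dx = 0; and by product-to-sum, ∫_0^π sin(nx)cos(n'x) dx = ½∫_0^π [sin((n+n')x) + sin((n−n')x)] dx, which is 0 when n+n' is even and 2n/(n²−n'²) when n+n' is odd (it need not vanish on (0, π)).
  u² squared terms: (-4)²·∫sin(x)² dx = 16·π/2 = 8*π;  (-3)²·∫cos(5x)² dx = 9·π/2 = 9*π/2.
  u² cross terms: 2·(-4)·(-3)·∫sin(x)·cos(5x) dx = 24·(0) = 0.
  So ∫_0^π u² dx = 8*π + 9*π/2 + 0 = 25*π/2.
  (u')² squared terms: (-4)²·∫cos(x)² dx = 16·π/2 = 8*π;  (15)²·∫sin(5x)² dx = 225·π/2 = 225*π/2.
  (u')² cross terms: 2·(-4)·(15)·∫cos(x)·sin(5x) dx = -120·(0) = 0.
  So ∫_0^π (u')² dx = 8*π + 225*π/2 + 0 = 241*π/2.
||u||_{H^1}^2 = (25*π/2) + (241*π/2) = 133*π.


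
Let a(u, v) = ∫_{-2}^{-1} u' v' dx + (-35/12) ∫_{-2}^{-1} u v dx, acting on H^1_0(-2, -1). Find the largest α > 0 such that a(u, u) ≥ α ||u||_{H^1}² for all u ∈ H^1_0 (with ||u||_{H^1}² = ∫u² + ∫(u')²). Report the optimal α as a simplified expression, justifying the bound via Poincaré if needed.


α = (-35/12 + π^2)/(1 + π^2)

Coercivity of a(·,·) on H^1_0(-2, -1) means a(u, u) ≥ α ||u||_{H^1}² for every u ∈ H^1_0.
The interval has length L = 1, and Poincaré/coercivity depend only on L. Here a(u, u) = ∫(u')² + (-35/12)·∫u².
Here c = -35/12 < 0 with |c| < (π/L)² = π^2, so coercivity still holds. The condition a(u,u) ≥ α||u||_{H^1}² reads (1−α)∫(u')² ≥ (α−c)∫u². Any admissible α is ≤ 1 (rapidly oscillating u have ∫u²/∫(u')² → 0), and α = 1 would force 0 ≥ (1−c)∫u², impossible since c < 1; so 1−α > 0. By the sharp Poincaré inequality on H^1_0 of an interval of length L, ∫(u')² ≥ (π/L)²∫u² with equality for the first sine mode sin(π(x−x₀)/L) (x₀ the left endpoint), so the inequality holds for all u iff (1−α)(π/L)² ≥ α − c, i.e. α ≤ ((π/L)² + c)/((π/L)² + 1) = (1 + c(L/π)²)/(1 + (L/π)²). (Direct route, valid since c ≤ 0: Poincaré gives c∫u² ≥ c(L/π)²∫(u')², so a(u,u) ≥ (1 + c(L/π)²)∫(u')², while ||u||_{H^1}² ≤ (1 + (L/π)²)∫(u')²; dividing yields the same α.) With (π/L)² = π^2 and c = -35/12, the largest admissible constant is α = ((π/L)² + c)/((π/L)² + 1).
Simplifying, α = (-35/12 + π^2)/(1 + π^2).


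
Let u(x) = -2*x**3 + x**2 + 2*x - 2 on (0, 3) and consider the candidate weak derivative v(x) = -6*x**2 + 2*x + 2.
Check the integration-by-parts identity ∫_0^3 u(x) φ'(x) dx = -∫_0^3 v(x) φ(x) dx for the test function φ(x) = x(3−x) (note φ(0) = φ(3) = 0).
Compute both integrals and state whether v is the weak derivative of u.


LHS = 252/5, RHS = 252/5. Yes, v = u' weakly.

u(x) = -2*x**3 + x**2 + 2*x - 2, classical derivative u'(x) = -6*x**2 + 2*x + 2.
φ(x) = x(3−x), so φ'(x) = 3 - 2*x.
Note φ(0) = φ(3) = 0, so the boundary term u·φ vanishes.
LHS = ∫_0^3 u(x) φ'(x) dx = ∫_0^3 (4*x^4 - 8*x^3 - x^2 + 10*x - 6) dx. Term by term:
  ∫_0^3 4*x^4 dx = 972/5;  ∫_0^3 -8*x^3 dx = -162;  ∫_0^3 -x^2 dx = -9;
  ∫_0^3 10*x dx = 45;  ∫_0^3 -6 dx = -18.
Sum: 972/5 − 162 − 9 + 45 − 18 = 252/5.
So LHS = 252/5.
∫_0^3 v(x) φ(x) dx = ∫_0^3 (6*x^4 - 20*x^3 + 4*x^2 + 6*x) dx. Term by term:
  ∫_0^3 6*x^4 dx = 1458/5;  ∫_0^3 -20*x^3 dx = -405;  ∫_0^3 4*x^2 dx = 36;
  ∫_0^3 6*x dx = 27.
Sum: 1458/5 − 405 + 36 + 27 = -252/5.
So RHS = -∫_0^3 v(x) φ(x) dx = 252/5.
LHS = RHS, so the identity holds for this test φ.
Moreover u is smooth here and v(x) = u'(x) = -6*x**2 + 2*x + 2 pointwise, so the identity holds for every test function. Hence v is the weak derivative of u.


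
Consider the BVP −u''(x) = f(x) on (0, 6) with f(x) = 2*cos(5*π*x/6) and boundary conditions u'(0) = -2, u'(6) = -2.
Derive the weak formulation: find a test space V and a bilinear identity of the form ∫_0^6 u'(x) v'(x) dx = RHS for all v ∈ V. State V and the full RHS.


V = H^1(0, 6) (v unrestricted at boundary; u is determined up to an additive constant); weak form: ∫_0^6 u'v' dx = ∫_0^6 (2*cos(5*π*x/6)) v dx − 2·v(6) + 2·v(0) for all v ∈ V.

Multiply both sides by a test function v and integrate from 0 to 6:
  ∫_0^6 −u''(x) v(x) dx = ∫_0^6 f(x) v(x) dx.
Integrate the LHS by parts once:
  ∫_0^6 −u'' v dx = −[u'(x) v(x)]_0^6 + ∫_0^6 u'(x) v'(x) dx.
Thus ∫_0^6 u'(x) v'(x) dx = ∫_0^6 f(x) v(x) dx + [u'(x) v(x)]_0^6.
Choose V so that boundary terms are either known or forced to vanish.
u has inhomogeneous Neumann u'(0) = -2, u'(6) = -2. [u' v]_0^6 = (-2)·v(6) − (-2)·v(0) = − 2·v(6) + 2·v(0). Take V = H^1(0, 6); boundary term becomes part of RHS.
Weak formulation: find u (satisfying any essential BC) such that ∫_0^6 u'(x) v'(x) dx = ∫_0^6 f v dx − 2·v(6) + 2·v(0) for all v ∈ V (Neumann data are natural BCs: they enter the RHS as boundary terms).
Substituting f(x) = 2*cos(5*π*x/6), the right-hand side is ∫_0^6 (2*cos(5*π*x/6)) v dx − 2·v(6) + 2·v(0).
Compatibility check (pure Neumann): taking v ≡ 1 ∈ V gives 0 = ∫_0^6 f dx + (-2) − (-2), i.e. ∫_0^6 f dx must equal u'(0) − u'(6) = 0. Indeed ∫_0^6 (2*cos(5*π*x/6)) dx = 0, so the data are compatible. The solution is then unique only up to an additive constant (fix it e.g. by requiring ∫_0^6 u dx = 0).


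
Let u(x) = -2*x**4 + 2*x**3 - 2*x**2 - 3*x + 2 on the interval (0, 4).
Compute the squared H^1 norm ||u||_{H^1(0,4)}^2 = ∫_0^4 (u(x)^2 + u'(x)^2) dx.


||u||_{H^1}^2 = 58047068/315

The H^1 norm (squared) on an interval (0, L) is
  ||u||_{H^1}^2 = ∫_0^L u(x)^2 dx + ∫_0^L u'(x)^2 dx.
Compute u'(x) = -8*x**3 + 6*x**2 - 4*x - 3.
Then u(x)^2 = 4*x**8 - 8*x**7 + 12*x**6 + 4*x**5 - 16*x**4 + 20*x**3 + x**2 - 12*x + 4 and u'(x)^2 = 64*x**6 - 96*x**5 + 100*x**4 - 20*x**2 + 24*x + 9.
Integrate each monomial from 0 to 4 using ∫_0^4 c·x^n dx = c·4^(n+1)/(n+1):
  ∫_0^4 u(x)^2 dx = ∫_0^4 (4*x^8 - 8*x^7 + 12*x^6 + 4*x^5 - 16*x^4 + 20*x^3 + x^2 - 12*x + 4) dx. Term by term:
    ∫_0^4 4*x^8 dx = 1048576/9;  ∫_0^4 -8*x^7 dx = -65536;  ∫_0^4 12*x^6 dx = 196608/7;
    ∫_0^4 4*x^5 dx = 8192/3;  ∫_0^4 -16*x^4 dx = -16384/5;  ∫_0^4 20*x^3 dx = 1280;
    ∫_0^4 x^2 dx = 64/3;  ∫_0^4 -12*x dx = -96;  ∫_0^4 4 dx = 16.
  Sum: 1048576/9 − 65536 + 196608/7 + 8192/3 − 16384/5 + 1280 + 64/3 − 96 + 16 = 25116368/315.
  ∫_0^4 u'(x)^2 dx = ∫_0^4 (64*x^6 - 96*x^5 + 100*x^4 - 20*x^2 + 24*x + 9) dx. Term by term:
    ∫_0^4 64*x^6 dx = 1048576/7;  ∫_0^4 -96*x^5 dx = -65536;  ∫_0^4 100*x^4 dx = 20480;
    ∫_0^4 -20*x^2 dx = -1280/3;  ∫_0^4 24*x dx = 192;  ∫_0^4 9 dx = 36.
  Sum: 1048576/7 − 65536 + 20480 − 1280/3 + 192 + 36 = 2195380/21.
Adding: ||u||_{H^1}^2 = 25116368/315 + 2195380/21 = 58047068/315.


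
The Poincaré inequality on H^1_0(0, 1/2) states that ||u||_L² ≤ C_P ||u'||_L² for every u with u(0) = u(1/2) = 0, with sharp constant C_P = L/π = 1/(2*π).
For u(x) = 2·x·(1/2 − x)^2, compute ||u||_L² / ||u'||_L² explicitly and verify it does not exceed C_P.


||u||_L² / ||u'||_L² = sqrt(14)/28 < C_P = 1/(2*π).

u(x) = 2·x·(1/2 − x)^2, so u'(x) = (x - 1/2)*(6*x - 1).
u(x) = 2·x·(1/2 − x)^2 vanishes at x = 0 and x = 1/2, so u ∈ H^1_0(0, 1/2). Differentiate via the product rule and integrate the resulting polynomials term by term.
  ∫_0^1/2 u² dx = ∫_0^1/2 (4*x^6 - 8*x^5 + 6*x^4 - 2*x^3 + x^2/4) dx. Term by term:
    ∫_0^1/2 4*x^6 dx = 1/224;  ∫_0^1/2 -8*x^5 dx = -1/48;  ∫_0^1/2 6*x^4 dx = 3/80;
    ∫_0^1/2 -2*x^3 dx = -1/32;  ∫_0^1/2 x^2/4 dx = 1/96.
  Sum: 1/224 − 1/48 + 3/80 − 1/32 + 1/96 = 1/3360.
  ∫_0^1/2 (u')² dx = ∫_0^1/2 (36*x^4 - 48*x^3 + 22*x^2 - 4*x + 1/4) dx. Term by term:
    ∫_0^1/2 36*x^4 dx = 9/40;  ∫_0^1/2 -48*x^3 dx = -3/4;  ∫_0^1/2 22*x^2 dx = 11/12;
    ∫_0^1/2 -4*x dx = -1/2;  ∫_0^1/2 1/4 dx = 1/8.
  Sum: 9/40 − 3/4 + 11/12 − 1/2 + 1/8 = 1/60.
∫_0^1/2 u² dx = 1/3360, so ||u||_L² = sqrt(210)/840.
∫_0^1/2 (u')² dx = 1/60, so ||u'||_L² = sqrt(15)/30.
Ratio ||u||_L² / ||u'||_L² = sqrt(14)/28.
Sharp Poincaré constant on H^1_0(0, 1/2) is C_P = L/π = 1/(2*π), achieved by sin(2*π·x).
A polynomial bump cannot attain the sharp Poincaré constant (only the first sine eigenfunction does), so the ratio is strictly less than C_P, consistent with ||u||_L² ≤ C_P ||u'||_L².


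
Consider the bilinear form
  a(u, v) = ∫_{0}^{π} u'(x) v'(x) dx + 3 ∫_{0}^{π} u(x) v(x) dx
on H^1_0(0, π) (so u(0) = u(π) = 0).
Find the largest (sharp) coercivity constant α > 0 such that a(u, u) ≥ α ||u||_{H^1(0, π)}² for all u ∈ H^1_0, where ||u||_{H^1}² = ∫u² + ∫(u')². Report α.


α = 1

Coercivity of a(·,·) on H^1_0(0, π) means a(u, u) ≥ α ||u||_{H^1}² for every u ∈ H^1_0.
The interval has length L = π, and Poincaré/coercivity depend only on L. Here a(u, u) = ∫(u')² + (3)·∫u².
Here c = 3 ≥ 1, so a(u,u) = ∫(u')² + c∫u² ≥ ∫(u')² + ∫u² = ||u||_{H^1}², i.e. α = 1 works. No larger α is possible: a(u,u) ≥ α||u||_{H^1}² means (1−α)∫(u')² ≥ (α−c)∫u², and for the modes u_n = sin(nπ(x−x₀)/L) (x₀ the left endpoint) one has ∫u_n²/∫(u_n')² = (L/(nπ))² → 0, so a(u_n,u_n)/||u_n||_{H^1}² → 1. Hence the optimal constant is α = 1.
Therefore α = 1.


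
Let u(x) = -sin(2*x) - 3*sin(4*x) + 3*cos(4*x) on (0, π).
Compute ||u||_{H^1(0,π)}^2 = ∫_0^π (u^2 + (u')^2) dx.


||u||_{H^1(0,π)}^2 = 311*π/2

u'(x) = -12*sin(4*x) - 2*cos(2*x) - 12*cos(4*x).
Expand u² and (u')² and integrate term by term on (0, π), using: for integers n ≥ 1, ∫_0^π sin²(nx) dx = ∫_0^π cos²(nx) dx = π/2; for n ≠ n', ∫_0^π sin(nx)sin(n'x) dx = ∫_0^π cos(nx)cos(n'x) dx = 0; and by product-to-sum, ∫_0^π sin(nx)cos(n'x) dx = ½∫_0^π [sin((n+n')x) + sin((n−n')x)] dx, which is 0 when n+n' is even and 2n/(n²−n'²) when n+n' is odd (it need not vanish on (0, π)).
  u² squared terms: (-1)²·∫sin(2x)² dx = 1·π/2 = π/2;  (-3)²·∫sin(4x)² dx = 9·π/2 = 9*π/2;  (3)²·∫cos(4x)² dx = 9·π/2 = 9*π/2.
  u² cross terms: 2·(-1)·(-3)·∫sin(2x)·sin(4x) dx = 6·(0) = 0;  2·(-1)·(3)·∫sin(2x)·cos(4x) dx = -6·(0) = 0;  2·(-3)·(3)·∫sin(4x)·cos(4x) dx = -18·(0) = 0.
  So ∫_0^π u² dx = π/2 + 9*π/2 + 9*π/2 + 0 + 0 + 0 = 19*π/2.
  (u')² squared terms: (-12)²·∫cos(4x)² dx = 144·π/2 = 72*π;  (-12)²·∫sin(4x)² dx = 144·π/2 = 72*π;  (-2)²·∫cos(2x)² dx = 4·π/2 = 2*π.
  (u')² cross terms: 2·(-12)·(-12)·∫cos(4x)·sin(4x) dx = 288·(0) = 0;  2·(-12)·(-2)·∫cos(4x)·cos(2x) dx = 48·(0) = 0;  2·(-12)·(-2)·∫sin(4x)·cos(2x) dx = 48·(0) = 0.
  So ∫_0^π (u')² dx = 72*π + 72*π + 2*π + 0 + 0 + 0 = 146*π.
||u||_{H^1}^2 = (19*π/2) + (146*π) = 311*π/2.


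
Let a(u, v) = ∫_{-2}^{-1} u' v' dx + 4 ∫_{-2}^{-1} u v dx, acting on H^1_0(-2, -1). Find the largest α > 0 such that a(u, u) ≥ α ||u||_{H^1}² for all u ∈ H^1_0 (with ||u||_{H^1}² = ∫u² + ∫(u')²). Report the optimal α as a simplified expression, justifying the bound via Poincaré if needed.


α = 1

Coercivity of a(·,·) on H^1_0(-2, -1) means a(u, u) ≥ α ||u||_{H^1}² for every u ∈ H^1_0.
The interval has length L = 1, and Poincaré/coercivity depend only on L. Here a(u, u) = ∫(u')² + (4)·∫u².
Here c = 4 ≥ 1, so a(u,u) = ∫(u')² + c∫u² ≥ ∫(u')² + ∫u² = ||u||_{H^1}², i.e. α = 1 works. No larger α is possible: a(u,u) ≥ α||u||_{H^1}² means (1−α)∫(u')² ≥ (α−c)∫u², and for the modes u_n = sin(nπ(x−x₀)/L) (x₀ the left endpoint) one has ∫u_n²/∫(u_n')² = (L/(nπ))² → 0, so a(u_n,u_n)/||u_n||_{H^1}² → 1. Hence the optimal constant is α = 1.
Therefore α = 1.


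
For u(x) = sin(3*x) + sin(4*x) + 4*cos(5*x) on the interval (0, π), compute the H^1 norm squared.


||u||_{H^1(0,π)}^2 = -1664/9 + 443*π/2

u'(x) = -20*sin(5*x) + 3*cos(3*x) + 4*cos(4*x).
Expand u² and (u')² and integrate term by term on (0, π), using: for integers n ≥ 1, ∫_0^π sin²(nx) dx = ∫_0^π cos²(nx) dx = π/2; for n ≠ n', ∫_0^π sin(nx)sin(n'x) dx = ∫_0^π cos(nx)cos(n'x) dx = 0; and by product-to-sum, ∫_0^π sin(nx)cos(n'x) dx = ½∫_0^π [sin((n+n')x) + sin((n−n')x)] dx, which is 0 when n+n' is even and 2n/(n²−n'²) when n+n' is odd (it need not vanish on (0, π)).
  u² squared terms: (4)²·∫cos(5x)² dx = 16·π/2 = 8*π;  (1)²·∫sin(3x)² dx = 1·π/2 = π/2;  (1)²·∫sin(4x)² dx = 1·π/2 = π/2.
  u² cross terms: 2·(4)·(1)·∫cos(5x)·sin(3x) dx = 8·(0) = 0;  2·(4)·(1)·∫cos(5x)·sin(4x) dx = 8·(-8/9) = -64/9;  2·(1)·(1)·∫sin(3x)·sin(4x) dx = 2·(0) = 0.
  So ∫_0^π u² dx = 8*π + π/2 + π/2 + 0 − 64/9 + 0 = -64/9 + 9*π.
  (u')² squared terms: (-20)²·∫sin(5x)² dx = 400·π/2 = 200*π;  (3)²·∫cos(3x)² dx = 9·π/2 = 9*π/2;  (4)²·∫cos(4x)² dx = 16·π/2 = 8*π.
  (u')² cross terms: 2·(-20)·(3)·∫sin(5x)·cos(3x) dx = -120·(0) = 0;  2·(-20)·(4)·∫sin(5x)·cos(4x) dx = -160·(10/9) = -1600/9;  2·(3)·(4)·∫cos(3x)·cos(4x) dx = 24·(0) = 0.
  So ∫_0^π (u')² dx = 200*π + 9*π/2 + 8*π + 0 − 1600/9 + 0 = -1600/9 + 425*π/2.
||u||_{H^1}^2 = (-64/9 + 9*π) + (-1600/9 + 425*π/2) = -1664/9 + 443*π/2.


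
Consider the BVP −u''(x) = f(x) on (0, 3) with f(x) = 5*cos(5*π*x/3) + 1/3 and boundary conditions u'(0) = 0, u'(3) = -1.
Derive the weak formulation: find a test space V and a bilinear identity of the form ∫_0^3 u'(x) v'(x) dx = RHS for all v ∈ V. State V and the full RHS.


V = H^1(0, 3) (v unrestricted at boundary; u is determined up to an additive constant); weak form: ∫_0^3 u'v' dx = ∫_0^3 (5*cos(5*π*x/3) + 1/3) v dx − v(3) for all v ∈ V.

Multiply both sides by a test function v and integrate from 0 to 3:
  ∫_0^3 −u''(x) v(x) dx = ∫_0^3 f(x) v(x) dx.
Integrate the LHS by parts once:
  ∫_0^3 −u'' v dx = −[u'(x) v(x)]_0^3 + ∫_0^3 u'(x) v'(x) dx.
Thus ∫_0^3 u'(x) v'(x) dx = ∫_0^3 f(x) v(x) dx + [u'(x) v(x)]_0^3.
Choose V so that boundary terms are either known or forced to vanish.
u has inhomogeneous Neumann u'(0) = 0, u'(3) = -1. [u' v]_0^3 = (-1)·v(3) − (0)·v(0) = − v(3). Take V = H^1(0, 3); boundary term becomes part of RHS.
Weak formulation: find u (satisfying any essential BC) such that ∫_0^3 u'(x) v'(x) dx = ∫_0^3 f v dx − v(3) for all v ∈ V (Neumann data are natural BCs: they enter the RHS as boundary terms).
Substituting f(x) = 5*cos(5*π*x/3) + 1/3, the right-hand side is ∫_0^3 (5*cos(5*π*x/3) + 1/3) v dx − v(3).
Compatibility check (pure Neumann): taking v ≡ 1 ∈ V gives 0 = ∫_0^3 f dx + (-1) − (0), i.e. ∫_0^3 f dx must equal u'(0) − u'(3) = 1. Indeed ∫_0^3 (5*cos(5*π*x/3) + 1/3) dx = 1, so the data are compatible. The solution is then unique only up to an additive constant (fix it e.g. by requiring ∫_0^3 u dx = 0).


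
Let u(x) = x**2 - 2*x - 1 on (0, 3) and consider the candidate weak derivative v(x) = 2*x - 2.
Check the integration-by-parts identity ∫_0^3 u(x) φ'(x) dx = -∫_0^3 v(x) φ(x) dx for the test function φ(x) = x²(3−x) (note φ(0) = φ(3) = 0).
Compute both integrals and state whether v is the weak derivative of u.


LHS = -54/5, RHS = -54/5. Yes, v = u' weakly.

u(x) = x**2 - 2*x - 1, classical derivative u'(x) = 2*x - 2.
φ(x) = x²(3−x), so φ'(x) = 3*x*(2 - x).
Note φ(0) = φ(3) = 0, so the boundary term u·φ vanishes.
LHS = ∫_0^3 u(x) φ'(x) dx = ∫_0^3 (-3*x^4 + 12*x^3 - 9*x^2 - 6*x) dx. Term by term:
  ∫_0^3 -3*x^4 dx = -729/5;  ∫_0^3 12*x^3 dx = 243;  ∫_0^3 -9*x^2 dx = -81;
  ∫_0^3 -6*x dx = -27.
Sum: -729/5 + 243 − 81 − 27 = -54/5.
So LHS = -54/5.
∫_0^3 v(x) φ(x) dx = ∫_0^3 (-2*x^4 + 8*x^3 - 6*x^2) dx. Term by term:
  ∫_0^3 -2*x^4 dx = -486/5;  ∫_0^3 8*x^3 dx = 162;  ∫_0^3 -6*x^2 dx = -54.
Sum: -486/5 + 162 − 54 = 54/5.
So RHS = -∫_0^3 v(x) φ(x) dx = -54/5.
LHS = RHS, so the identity holds for this test φ.
Moreover u is smooth here and v(x) = u'(x) = 2*x - 2 pointwise, so the identity holds for every test function. Hence v is the weak derivative of u.


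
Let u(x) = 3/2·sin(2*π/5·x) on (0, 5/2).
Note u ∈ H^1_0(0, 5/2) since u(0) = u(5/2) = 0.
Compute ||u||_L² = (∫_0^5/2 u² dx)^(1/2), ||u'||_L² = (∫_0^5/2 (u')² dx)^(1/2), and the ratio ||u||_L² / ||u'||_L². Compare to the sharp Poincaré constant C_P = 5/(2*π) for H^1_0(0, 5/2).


||u||_L² / ||u'||_L² = 5/(2*π) = C_P.

u(x) = 3/2·sin(2*π/5·x), so u'(x) = 3*π*cos(2*π*x/5)/5.
Writing u(x) = A·sin(kπx/L) with A = 3/2 and k = 1, use ∫_0^L sin²(kπx/L) dx = L/2 and ∫_0^L cos²(kπx/L) dx = L/2.
u² = 9/4·sin²(2*π/5·x) and (u')² = 9*π^2/25·cos²(2*π/5·x), and each of sin², cos² integrates to L/2 = 5/4 over (0, 5/2).
∫_0^5/2 u² dx = 45/16, so ||u||_L² = 3*sqrt(5)/4.
∫_0^5/2 (u')² dx = 9*π^2/20, so ||u'||_L² = 3*sqrt(5)*π/10.
Ratio ||u||_L² / ||u'||_L² = 5/(2*π).
Sharp Poincaré constant on H^1_0(0, 5/2) is C_P = L/π = 5/(2*π), achieved by sin(2*π/5·x).
This is the k = 1 eigenfunction (up to amplitude), so the ratio equals the sharp Poincaré constant exactly.


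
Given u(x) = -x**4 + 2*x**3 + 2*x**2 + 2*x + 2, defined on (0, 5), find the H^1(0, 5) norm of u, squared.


||u||_{H^1}^2 = 13002715/126

The H^1 norm (squared) on an interval (0, L) is
  ||u||_{H^1}^2 = ∫_0^L u(x)^2 dx + ∫_0^L u'(x)^2 dx.
Compute u'(x) = -4*x**3 + 6*x**2 + 4*x + 2.
Then u(x)^2 = x**8 - 4*x**7 + 4*x**5 + 8*x**4 + 16*x**3 + 12*x**2 + 8*x + 4 and u'(x)^2 = 16*x**6 - 48*x**5 + 4*x**4 + 32*x**3 + 40*x**2 + 16*x + 4.
Integrate each monomial from 0 to 5 using ∫_0^5 c·x^n dx = c·5^(n+1)/(n+1):
  ∫_0^5 u(x)^2 dx = ∫_0^5 (x^8 - 4*x^7 + 4*x^5 + 8*x^4 + 16*x^3 + 12*x^2 + 8*x + 4) dx. Term by term:
    ∫_0^5 x^8 dx = 1953125/9;  ∫_0^5 -4*x^7 dx = -390625/2;  ∫_0^5 4*x^5 dx = 31250/3;
    ∫_0^5 8*x^4 dx = 5000;  ∫_0^5 16*x^3 dx = 2500;  ∫_0^5 12*x^2 dx = 500;
    ∫_0^5 8*x dx = 100;  ∫_0^5 4 dx = 20.
  Sum: 1953125/9 − 390625/2 + 31250/3 + 5000 + 2500 + 500 + 100 + 20 = 724285/18.
  ∫_0^5 u'(x)^2 dx = ∫_0^5 (16*x^6 - 48*x^5 + 4*x^4 + 32*x^3 + 40*x^2 + 16*x + 4) dx. Term by term:
    ∫_0^5 16*x^6 dx = 1250000/7;  ∫_0^5 -48*x^5 dx = -125000;  ∫_0^5 4*x^4 dx = 2500;
    ∫_0^5 32*x^3 dx = 5000;  ∫_0^5 40*x^2 dx = 5000/3;  ∫_0^5 16*x dx = 200;
    ∫_0^5 4 dx = 20.
  Sum: 1250000/7 − 125000 + 2500 + 5000 + 5000/3 + 200 + 20 = 1322120/21.
Adding: ||u||_{H^1}^2 = 724285/18 + 1322120/21 = 13002715/126.


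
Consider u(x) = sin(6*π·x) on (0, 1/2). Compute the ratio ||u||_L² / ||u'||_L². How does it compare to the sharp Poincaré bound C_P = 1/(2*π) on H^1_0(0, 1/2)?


||u||_L² / ||u'||_L² = 1/(6*π) < C_P = 1/(2*π).

u(x) = sin(6*π·x), so u'(x) = 6*π*cos(6*π*x).
Writing u(x) = A·sin(kπx/L) with A = 1 and k = 3, use ∫_0^L sin²(kπx/L) dx = L/2 and ∫_0^L cos²(kπx/L) dx = L/2.
u² = 1·sin²(6*π·x) and (u')² = 36*π^2·cos²(6*π·x), and each of sin², cos² integrates to L/2 = 1/4 over (0, 1/2).
∫_0^1/2 u² dx = 1/4, so ||u||_L² = 1/2.
∫_0^1/2 (u')² dx = 9*π^2, so ||u'||_L² = 3*π.
Ratio ||u||_L² / ||u'||_L² = 1/(6*π).
Sharp Poincaré constant on H^1_0(0, 1/2) is C_P = L/π = 1/(2*π), achieved by sin(2*π·x).
This is the k = 3 harmonic; the ratio L/(kπ) is strictly less than C_P = L/π, consistent with the sharp inequality ||u||_L² ≤ C_P ||u'||_L².


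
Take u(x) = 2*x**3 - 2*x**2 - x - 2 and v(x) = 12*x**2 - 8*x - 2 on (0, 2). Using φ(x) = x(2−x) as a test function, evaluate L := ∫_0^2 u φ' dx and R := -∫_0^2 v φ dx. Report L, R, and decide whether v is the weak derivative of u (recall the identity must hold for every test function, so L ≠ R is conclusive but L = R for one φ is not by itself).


LHS = -44/15, RHS = -88/15. No, v is not the weak derivative of u.

u(x) = 2*x**3 - 2*x**2 - x - 2, classical derivative u'(x) = 6*x**2 - 4*x - 1.
φ(x) = x(2−x), so φ'(x) = 2 - 2*x.
Note φ(0) = φ(2) = 0, so the boundary term u·φ vanishes.
LHS = ∫_0^2 u(x) φ'(x) dx = ∫_0^2 (-4*x^4 + 8*x^3 - 2*x^2 + 2*x - 4) dx. Term by term:
  ∫_0^2 -4*x^4 dx = -128/5;  ∫_0^2 8*x^3 dx = 32;  ∫_0^2 -2*x^2 dx = -16/3;
  ∫_0^2 2*x dx = 4;  ∫_0^2 -4 dx = -8.
Sum: -128/5 + 32 − 16/3 + 4 − 8 = -44/15.
So LHS = -44/15.
∫_0^2 v(x) φ(x) dx = ∫_0^2 (-12*x^4 + 32*x^3 - 14*x^2 - 4*x) dx. Term by term:
  ∫_0^2 -12*x^4 dx = -384/5;  ∫_0^2 32*x^3 dx = 128;  ∫_0^2 -14*x^2 dx = -112/3;
  ∫_0^2 -4*x dx = -8.
Sum: -384/5 + 128 − 112/3 − 8 = 88/15.
So RHS = -∫_0^2 v(x) φ(x) dx = -88/15.
LHS − RHS = 44/15 ≠ 0, so the identity fails.
(For a valid weak derivative the identity must hold for EVERY test function, in particular this one. The failure shows v is NOT the weak derivative of u.)
Correct weak derivative would be u'(x) = 6*x**2 - 4*x - 1.


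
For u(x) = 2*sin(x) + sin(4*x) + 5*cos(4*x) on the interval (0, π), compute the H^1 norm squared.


||u||_{H^1(0,π)}^2 = -136/3 + 225*π

u'(x) = -20*sin(4*x) + 2*cos(x) + 4*cos(4*x).
Expand u² and (u')² and integrate term by term on (0, π), using: for integers n ≥ 1, ∫_0^π sin²(nx) dx = ∫_0^π cos²(nx) dx = π/2; for n ≠ n', ∫_0^π sin(nx)sin(n'x) dx = ∫_0^π cos(nx)cos(n'x) dx = 0; and by product-to-sum, ∫_0^π sin(nx)cos(n'x) dx = ½∫_0^π [sin((n+n')x) + sin((n−n')x)] dx, which is 0 when n+n' is even and 2n/(n²−n'²) when n+n' is odd (it need not vanish on (0, π)).
  u² squared terms: (2)²·∫sin(x)² dx = 4·π/2 = 2*π;  (5)²·∫cos(4x)² dx = 25·π/2 = 25*π/2;  (1)²·∫sin(4x)² dx = 1·π/2 = π/2.
  u² cross terms: 2·(2)·(5)·∫sin(x)·cos(4x) dx = 20·(-2/15) = -8/3;  2·(2)·(1)·∫sin(x)·sin(4x) dx = 4·(0) = 0;  2·(5)·(1)·∫cos(4x)·sin(4x) dx = 10·(0) = 0.
  So ∫_0^π u² dx = 2*π + 25*π/2 + π/2 − 8/3 + 0 + 0 = -8/3 + 15*π.
  (u')² squared terms: (-20)²·∫sin(4x)² dx = 400·π/2 = 200*π;  (2)²·∫cos(x)² dx = 4·π/2 = 2*π;  (4)²·∫cos(4x)² dx = 16·π/2 = 8*π.
  (u')² cross terms: 2·(-20)·(2)·∫sin(4x)·cos(x) dx = -80·(8/15) = -128/3;  2·(-20)·(4)·∫sin(4x)·cos(4x) dx = -160·(0) = 0;  2·(2)·(4)·∫cos(x)·cos(4x) dx = 16·(0) = 0.
  So ∫_0^π (u')² dx = 200*π + 2*π + 8*π − 128/3 + 0 + 0 = -128/3 + 210*π.
||u||_{H^1}^2 = (-8/3 + 15*π) + (-128/3 + 210*π) = -136/3 + 225*π.


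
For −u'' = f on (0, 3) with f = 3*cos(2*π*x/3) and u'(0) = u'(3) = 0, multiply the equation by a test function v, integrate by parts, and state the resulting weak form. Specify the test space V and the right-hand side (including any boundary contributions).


V = H^1(0, 3) (no boundary constraint on v; u is determined up to an additive constant); weak form: ∫_0^3 u'v' dx = ∫_0^3 (3*cos(2*π*x/3)) v dx for all v ∈ V.

Multiply both sides by a test function v and integrate from 0 to 3:
  ∫_0^3 −u''(x) v(x) dx = ∫_0^3 f(x) v(x) dx.
Integrate the LHS by parts once:
  ∫_0^3 −u'' v dx = −[u'(x) v(x)]_0^3 + ∫_0^3 u'(x) v'(x) dx.
Thus ∫_0^3 u'(x) v'(x) dx = ∫_0^3 f(x) v(x) dx + [u'(x) v(x)]_0^3.
Choose V so that boundary terms are either known or forced to vanish.
u has homogeneous Neumann: u'(0) = u'(3) = 0. So [u' v]_0^3 = 0·v(3) − 0·v(0) = 0 for any v; take V = H^1(0, 3).
Weak formulation: find u (satisfying any essential BC) such that ∫_0^3 u'(x) v'(x) dx = ∫_0^3 f v dx for all v ∈ V (homogeneous Neumann, so boundary terms vanish).
Substituting f(x) = 3*cos(2*π*x/3), the right-hand side is ∫_0^3 (3*cos(2*π*x/3)) v dx.
Compatibility check (pure Neumann): taking v ≡ 1 ∈ V gives 0 = ∫_0^3 f dx + (0) − (0), i.e. ∫_0^3 f dx must equal u'(0) − u'(3) = 0. Indeed ∫_0^3 (3*cos(2*π*x/3)) dx = 0, so the data are compatible. The solution is then unique only up to an additive constant (fix it e.g. by requiring ∫_0^3 u dx = 0).


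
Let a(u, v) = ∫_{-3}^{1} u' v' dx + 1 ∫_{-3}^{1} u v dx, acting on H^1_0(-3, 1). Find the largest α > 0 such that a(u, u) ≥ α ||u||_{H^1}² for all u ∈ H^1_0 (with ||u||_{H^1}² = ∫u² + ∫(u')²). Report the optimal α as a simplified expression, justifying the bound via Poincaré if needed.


α = 1

Coercivity of a(·,·) on H^1_0(-3, 1) means a(u, u) ≥ α ||u||_{H^1}² for every u ∈ H^1_0.
The interval has length L = 4, and Poincaré/coercivity depend only on L. Here a(u, u) = ∫(u')² + (1)·∫u².
Here c = 1 ≥ 1, so a(u,u) = ∫(u')² + c∫u² ≥ ∫(u')² + ∫u² = ||u||_{H^1}², i.e. α = 1 works. No larger α is possible: a(u,u) ≥ α||u||_{H^1}² means (1−α)∫(u')² ≥ (α−c)∫u², and for the modes u_n = sin(nπ(x−x₀)/L) (x₀ the left endpoint) one has ∫u_n²/∫(u_n')² = (L/(nπ))² → 0, so a(u_n,u_n)/||u_n||_{H^1}² → 1. Hence the optimal constant is α = 1.
Therefore α = 1.


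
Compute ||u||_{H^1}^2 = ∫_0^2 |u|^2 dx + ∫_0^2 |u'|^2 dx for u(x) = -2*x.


||u||_{H^1}^2 = 56/3

The H^1 norm (squared) on an interval (0, L) is
  ||u||_{H^1}^2 = ∫_0^L u(x)^2 dx + ∫_0^L u'(x)^2 dx.
Compute u'(x) = -2.
Then u(x)^2 = 4*x**2 and u'(x)^2 = 4.
Integrate each monomial from 0 to 2 using ∫_0^2 c·x^n dx = c·2^(n+1)/(n+1):
  ∫_0^2 u(x)^2 dx = ∫_0^2 (4*x^2) dx. Term by term:
    ∫_0^2 4*x^2 dx = 32/3.
  ∫_0^2 u'(x)^2 dx = ∫_0^2 (4) dx. Term by term:
    ∫_0^2 4 dx = 8.
Adding: ||u||_{H^1}^2 = 32/3 + 8 = 56/3.


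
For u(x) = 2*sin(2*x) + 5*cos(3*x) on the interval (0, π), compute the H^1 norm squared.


||u||_{H^1(0,π)}^2 = -160 + 135*π

u'(x) = -15*sin(3*x) + 4*cos(2*x).
Expand u² and (u')² and integrate term by term on (0, π), using: for integers n ≥ 1, ∫_0^π sin²(nx) dx = ∫_0^π cos²(nx) dx = π/2; for n ≠ n', ∫_0^π sin(nx)sin(n'x) dx = ∫_0^π cos(nx)cos(n'x) dx = 0; and by product-to-sum, ∫_0^π sin(nx)cos(n'x) dx = ½∫_0^π [sin((n+n')x) + sin((n−n')x)] dx, which is 0 when n+n' is even and 2n/(n²−n'²) when n+n' is odd (it need not vanish on (0, π)).
  u² squared terms: (2)²·∫sin(2x)² dx = 4·π/2 = 2*π;  (5)²·∫cos(3x)² dx = 25·π/2 = 25*π/2.
  u² cross terms: 2·(2)·(5)·∫sin(2x)·cos(3x) dx = 20·(-4/5) = -16.
  So ∫_0^π u² dx = 2*π + 25*π/2 − 16 = -16 + 29*π/2.
  (u')² squared terms: (-15)²·∫sin(3x)² dx = 225·π/2 = 225*π/2;  (4)²·∫cos(2x)² dx = 16·π/2 = 8*π.
  (u')² cross terms: 2·(-15)·(4)·∫sin(3x)·cos(2x) dx = -120·(6/5) = -144.
  So ∫_0^π (u')² dx = 225*π/2 + 8*π − 144 = -144 + 241*π/2.
||u||_{H^1}^2 = (-16 + 29*π/2) + (-144 + 241*π/2) = -160 + 135*π.


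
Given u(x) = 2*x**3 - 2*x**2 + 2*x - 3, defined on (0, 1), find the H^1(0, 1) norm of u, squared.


||u||_{H^1}^2 = 998/105

The H^1 norm (squared) on an interval (0, L) is
  ||u||_{H^1}^2 = ∫_0^L u(x)^2 dx + ∫_0^L u'(x)^2 dx.
Compute u'(x) = 6*x**2 - 4*x + 2.
Then u(x)^2 = 4*x**6 - 8*x**5 + 12*x**4 - 20*x**3 + 16*x**2 - 12*x + 9 and u'(x)^2 = 36*x**4 - 48*x**3 + 40*x**2 - 16*x + 4.
Integrate each monomial from 0 to 1 using ∫_0^1 c·x^n dx = c·1^(n+1)/(n+1):
  ∫_0^1 u(x)^2 dx = ∫_0^1 (4*x^6 - 8*x^5 + 12*x^4 - 20*x^3 + 16*x^2 - 12*x + 9) dx. Term by term:
    ∫_0^1 4*x^6 dx = 4/7;  ∫_0^1 -8*x^5 dx = -4/3;  ∫_0^1 12*x^4 dx = 12/5;
    ∫_0^1 -20*x^3 dx = -5;  ∫_0^1 16*x^2 dx = 16/3;  ∫_0^1 -12*x dx = -6;
    ∫_0^1 9 dx = 9.
  Sum: 4/7 − 4/3 + 12/5 − 5 + 16/3 − 6 + 9 = 174/35.
  ∫_0^1 u'(x)^2 dx = ∫_0^1 (36*x^4 - 48*x^3 + 40*x^2 - 16*x + 4) dx. Term by term:
    ∫_0^1 36*x^4 dx = 36/5;  ∫_0^1 -48*x^3 dx = -12;  ∫_0^1 40*x^2 dx = 40/3;
    ∫_0^1 -16*x dx = -8;  ∫_0^1 4 dx = 4.
  Sum: 36/5 − 12 + 40/3 − 8 + 4 = 68/15.
Adding: ||u||_{H^1}^2 = 174/35 + 68/15 = 998/105.


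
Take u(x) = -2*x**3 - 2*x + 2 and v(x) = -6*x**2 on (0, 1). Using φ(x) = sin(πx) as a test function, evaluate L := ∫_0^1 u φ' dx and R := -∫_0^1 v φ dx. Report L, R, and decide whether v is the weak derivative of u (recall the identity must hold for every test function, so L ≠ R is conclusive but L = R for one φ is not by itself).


LHS = -24/π^3 + 10/π, RHS = -24/π^3 + 6/π. No, v is not the weak derivative of u.

u(x) = -2*x**3 - 2*x + 2, classical derivative u'(x) = -6*x**2 - 2.
φ(x) = sin(πx), so φ'(x) = π*cos(π*x).
Note φ(0) = φ(1) = 0, so the boundary term u·φ vanishes.
LHS = ∫_0^1 u(x) φ'(x) dx = ∫_0^1 (-2*π*x^3*cos(π*x) - 2*π*x*cos(π*x) + 2*π*cos(π*x)) dx. Term by term:
  ∫_0^1 2*π*cos(π*x) dx = 0;  ∫_0^1 -2*π*x*cos(π*x) dx = 4/π;  ∫_0^1 -2*π*x^3*cos(π*x) dx = -24/π^3 + 6/π.
Sum: 0 + 4/π + -24/π^3 + 6/π = -24/π^3 + 10/π.
So LHS = -24/π^3 + 10/π.
∫_0^1 v(x) φ(x) dx = ∫_0^1 (-6*x^2*sin(π*x)) dx. Term by term:
  ∫_0^1 -6*x^2*sin(π*x) dx = -6/π + 24/π^3.
So RHS = -∫_0^1 v(x) φ(x) dx = -24/π^3 + 6/π.
LHS − RHS = 4/π ≠ 0, so the identity fails.
(For a valid weak derivative the identity must hold for EVERY test function, in particular this one. The failure shows v is NOT the weak derivative of u.)
Correct weak derivative would be u'(x) = -6*x**2 - 2.


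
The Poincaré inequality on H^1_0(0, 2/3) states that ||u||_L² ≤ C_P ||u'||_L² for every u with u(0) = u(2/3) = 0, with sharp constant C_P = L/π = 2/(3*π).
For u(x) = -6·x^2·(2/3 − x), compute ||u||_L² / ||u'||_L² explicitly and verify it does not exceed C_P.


||u||_L² / ||u'||_L² = sqrt(14)/21 < C_P = 2/(3*π).

u(x) = -6·x^2·(2/3 − x), so u'(x) = 2*x*(9*x - 4).
u(x) = -6·x^2·(2/3 − x) vanishes at x = 0 and x = 2/3, so u ∈ H^1_0(0, 2/3). Differentiate via the product rule and integrate the resulting polynomials term by term.
  ∫_0^2/3 u² dx = ∫_0^2/3 (36*x^6 - 48*x^5 + 16*x^4) dx. Term by term:
    ∫_0^2/3 36*x^6 dx = 512/1701;  ∫_0^2/3 -48*x^5 dx = -512/729;  ∫_0^2/3 16*x^4 dx = 512/1215.
  Sum: 512/1701 − 512/729 + 512/1215 = 512/25515.
  ∫_0^2/3 (u')² dx = ∫_0^2/3 (324*x^4 - 288*x^3 + 64*x^2) dx. Term by term:
    ∫_0^2/3 324*x^4 dx = 128/15;  ∫_0^2/3 -288*x^3 dx = -128/9;  ∫_0^2/3 64*x^2 dx = 512/81.
  Sum: 128/15 − 128/9 + 512/81 = 256/405.
∫_0^2/3 u² dx = 512/25515, so ||u||_L² = 16*sqrt(70)/945.
∫_0^2/3 (u')² dx = 256/405, so ||u'||_L² = 16*sqrt(5)/45.
Ratio ||u||_L² / ||u'||_L² = sqrt(14)/21.
Sharp Poincaré constant on H^1_0(0, 2/3) is C_P = L/π = 2/(3*π), achieved by sin(3*π/2·x).
A polynomial bump cannot attain the sharp Poincaré constant (only the first sine eigenfunction does), so the ratio is strictly less than C_P, consistent with ||u||_L² ≤ C_P ||u'||_L².
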